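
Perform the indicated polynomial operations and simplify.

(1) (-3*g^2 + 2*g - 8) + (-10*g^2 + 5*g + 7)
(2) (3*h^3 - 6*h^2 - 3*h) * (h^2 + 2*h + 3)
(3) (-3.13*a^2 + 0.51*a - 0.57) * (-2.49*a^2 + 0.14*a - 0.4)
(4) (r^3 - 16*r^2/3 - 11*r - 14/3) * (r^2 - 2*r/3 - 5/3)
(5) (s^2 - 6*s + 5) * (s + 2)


(1) = -13*g^2 + 7*g - 1
(2) = 3*h^5 - 6*h^3 - 24*h^2 - 9*h
(3) = 7.7937*a^4 - 1.7081*a^3 + 2.7427*a^2 - 0.2838*a + 0.228
(4) = r^5 - 6*r^4 - 82*r^3/9 + 104*r^2/9 + 193*r/9 + 70/9
(5) = s^3 - 4*s^2 - 7*s + 10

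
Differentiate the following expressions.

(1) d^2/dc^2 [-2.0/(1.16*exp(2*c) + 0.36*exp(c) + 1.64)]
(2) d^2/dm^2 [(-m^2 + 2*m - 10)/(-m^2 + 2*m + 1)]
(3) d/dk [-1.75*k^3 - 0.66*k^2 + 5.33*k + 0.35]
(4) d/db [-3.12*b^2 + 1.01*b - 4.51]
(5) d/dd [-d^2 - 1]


(1) = (-2.0*(2.32*exp(c) + 0.36)*(4.64*exp(c) + 0.72)*exp(c) + (9.28*exp(c) + 0.72)*(1.16*exp(2*c) + 0.36*exp(c) + 1.64))*exp(c)/(1.16*exp(2*c) + 0.36*exp(c) + 1.64)^3
(2) = 22*(3*m^2 - 6*m + 5)/(m^6 - 6*m^5 + 9*m^4 + 4*m^3 - 9*m^2 - 6*m - 1)
(3) = -5.25*k^2 - 1.32*k + 5.33
(4) = 1.01 - 6.24*b
(5) = -2*d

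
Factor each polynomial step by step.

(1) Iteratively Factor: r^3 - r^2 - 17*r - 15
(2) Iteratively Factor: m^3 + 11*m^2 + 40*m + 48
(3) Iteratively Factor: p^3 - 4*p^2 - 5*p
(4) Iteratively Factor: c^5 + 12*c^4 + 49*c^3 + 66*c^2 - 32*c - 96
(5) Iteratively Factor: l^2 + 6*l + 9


(1) = (r + 3)*(r^2 - 4*r - 5) = (r - 5)*(r + 3)*(r + 1)
(2) = (m + 4)*(m^2 + 7*m + 12) = (m + 4)^2*(m + 3)
(3) = (p + 1)*(p^2 - 5*p) = (p - 5)*(p + 1)*(p)
(4) = (c - 1)*(c^4 + 13*c^3 + 62*c^2 + 128*c + 96) = (c - 1)*(c + 4)*(c^3 + 9*c^2 + 26*c + 24) = (c - 1)*(c + 2)*(c + 4)*(c^2 + 7*c + 12) = (c - 1)*(c + 2)*(c + 3)*(c + 4)*(c + 4)
(5) = (l + 3)*(l + 3)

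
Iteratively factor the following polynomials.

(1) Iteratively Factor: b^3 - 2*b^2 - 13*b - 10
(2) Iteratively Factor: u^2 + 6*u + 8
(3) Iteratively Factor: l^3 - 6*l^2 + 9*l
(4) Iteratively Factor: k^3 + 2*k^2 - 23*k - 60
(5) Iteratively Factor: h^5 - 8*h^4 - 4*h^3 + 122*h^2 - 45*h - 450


(1) = (b + 1)*(b^2 - 3*b - 10) = (b + 1)*(b + 2)*(b - 5)
(2) = (u + 2)*(u + 4)
(3) = (l - 3)*(l^2 - 3*l) = l*(l - 3)*(l - 3)
(4) = (k - 5)*(k^2 + 7*k + 12) = (k - 5)*(k + 3)*(k + 4)
(5) = (h + 2)*(h^4 - 10*h^3 + 16*h^2 + 90*h - 225) = (h - 5)*(h + 2)*(h^3 - 5*h^2 - 9*h + 45) = (h - 5)^2*(h + 2)*(h^2 - 9) = (h - 5)^2*(h + 2)*(h + 3)*(h - 3)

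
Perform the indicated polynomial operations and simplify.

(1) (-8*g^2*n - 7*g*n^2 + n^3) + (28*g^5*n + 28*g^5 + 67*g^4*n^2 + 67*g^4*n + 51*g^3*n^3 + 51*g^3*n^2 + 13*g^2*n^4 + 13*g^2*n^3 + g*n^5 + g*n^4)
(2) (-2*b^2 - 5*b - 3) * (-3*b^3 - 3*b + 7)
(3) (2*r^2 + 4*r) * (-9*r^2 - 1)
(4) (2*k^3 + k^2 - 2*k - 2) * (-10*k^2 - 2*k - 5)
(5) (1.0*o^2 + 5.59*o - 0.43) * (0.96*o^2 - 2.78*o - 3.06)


(1) = 28*g^5*n + 28*g^5 + 67*g^4*n^2 + 67*g^4*n + 51*g^3*n^3 + 51*g^3*n^2 + 13*g^2*n^4 + 13*g^2*n^3 - 8*g^2*n + g*n^5 + g*n^4 - 7*g*n^2 + n^3
(2) = 6*b^5 + 15*b^4 + 15*b^3 + b^2 - 26*b - 21
(3) = -18*r^4 - 36*r^3 - 2*r^2 - 4*r
(4) = -20*k^5 - 14*k^4 + 8*k^3 + 19*k^2 + 14*k + 10
(5) = 0.96*o^4 + 2.5864*o^3 - 19.013*o^2 - 15.91*o + 1.3158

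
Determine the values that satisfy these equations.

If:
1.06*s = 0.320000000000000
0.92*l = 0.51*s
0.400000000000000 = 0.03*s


Then:
No Solution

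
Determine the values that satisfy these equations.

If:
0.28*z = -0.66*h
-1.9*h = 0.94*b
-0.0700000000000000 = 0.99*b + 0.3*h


Then:
b = -0.08
h = 0.04
z = -0.10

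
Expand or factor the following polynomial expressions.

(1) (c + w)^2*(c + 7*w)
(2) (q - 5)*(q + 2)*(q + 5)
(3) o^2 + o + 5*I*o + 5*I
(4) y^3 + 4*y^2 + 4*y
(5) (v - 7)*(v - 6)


(1) = c^3 + 9*c^2*w + 15*c*w^2 + 7*w^3
(2) = q^3 + 2*q^2 - 25*q - 50
(3) = (o + 1)*(o + 5*I)
(4) = y*(y + 2)^2
(5) = v^2 - 13*v + 42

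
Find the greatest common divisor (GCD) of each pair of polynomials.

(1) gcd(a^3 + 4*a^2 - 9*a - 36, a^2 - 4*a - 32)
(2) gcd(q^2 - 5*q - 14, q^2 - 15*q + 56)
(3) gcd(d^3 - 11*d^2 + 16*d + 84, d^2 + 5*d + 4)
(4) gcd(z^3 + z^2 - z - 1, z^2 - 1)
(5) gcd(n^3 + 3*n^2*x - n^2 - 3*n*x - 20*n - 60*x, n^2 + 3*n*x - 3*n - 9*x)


(1) = gcd((a - 3)*(a + 3)*(a + 4), (a - 8)*(a + 4)) = a + 4
(2) = q - 7
(3) = 1
(4) = z^2 - 1
(5) = n + 3*x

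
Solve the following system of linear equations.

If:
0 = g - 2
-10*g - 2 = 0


Then:
No Solution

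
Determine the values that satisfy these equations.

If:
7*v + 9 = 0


Then:
v = -9/7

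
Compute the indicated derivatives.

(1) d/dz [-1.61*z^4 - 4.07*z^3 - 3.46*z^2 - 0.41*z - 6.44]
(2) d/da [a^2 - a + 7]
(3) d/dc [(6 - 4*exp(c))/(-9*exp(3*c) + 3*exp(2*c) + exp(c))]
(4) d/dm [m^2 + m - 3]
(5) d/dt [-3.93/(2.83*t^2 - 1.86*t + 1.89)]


(1) = -6.44*z^3 - 12.21*z^2 - 6.92*z - 0.41
(2) = 2*a - 1
(3) = 6*(-12*exp(3*c) + 29*exp(2*c) - 6*exp(c) - 1)*exp(-c)/(81*exp(4*c) - 54*exp(3*c) - 9*exp(2*c) + 6*exp(c) + 1)
(4) = 2*m + 1
(5) = (22.2438*t - 7.3098)/(2.83*t^2 - 1.86*t + 1.89)^2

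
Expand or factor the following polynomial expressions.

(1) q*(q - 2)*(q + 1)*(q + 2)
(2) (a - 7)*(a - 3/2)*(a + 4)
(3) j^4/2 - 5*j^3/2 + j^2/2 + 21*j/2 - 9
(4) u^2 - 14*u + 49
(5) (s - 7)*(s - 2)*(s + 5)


(1) = q^4 + q^3 - 4*q^2 - 4*q
(2) = a^3 - 9*a^2/2 - 47*a/2 + 42
(3) = (j/2 + 1)*(j - 3)^2*(j - 1)
(4) = (u - 7)^2
(5) = s^3 - 4*s^2 - 31*s + 70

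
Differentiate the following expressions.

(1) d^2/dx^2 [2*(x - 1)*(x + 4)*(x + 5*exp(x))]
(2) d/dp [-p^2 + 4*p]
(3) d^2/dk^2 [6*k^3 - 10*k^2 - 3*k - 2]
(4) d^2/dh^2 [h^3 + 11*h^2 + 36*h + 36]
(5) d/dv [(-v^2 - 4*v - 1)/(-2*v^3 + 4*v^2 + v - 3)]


(1) = 10*x^2*exp(x) + 70*x*exp(x) + 12*x + 40*exp(x) + 12
(2) = 4 - 2*p
(3) = 36*k - 20
(4) = 6*h + 22
(5) = (-2*v^4 - 16*v^3 + 9*v^2 + 14*v + 13)/(4*v^6 - 16*v^5 + 12*v^4 + 20*v^3 - 23*v^2 - 6*v + 9)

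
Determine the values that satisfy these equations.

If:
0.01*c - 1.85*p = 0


Then:
c = 185.0*p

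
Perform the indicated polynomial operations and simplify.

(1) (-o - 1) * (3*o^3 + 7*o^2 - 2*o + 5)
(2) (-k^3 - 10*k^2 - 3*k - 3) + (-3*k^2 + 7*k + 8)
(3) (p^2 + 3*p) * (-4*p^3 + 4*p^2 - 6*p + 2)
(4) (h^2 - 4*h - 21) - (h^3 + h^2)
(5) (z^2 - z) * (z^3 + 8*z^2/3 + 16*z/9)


(1) = -3*o^4 - 10*o^3 - 5*o^2 - 3*o - 5
(2) = -k^3 - 13*k^2 + 4*k + 5
(3) = -4*p^5 - 8*p^4 + 6*p^3 - 16*p^2 + 6*p
(4) = -h^3 - 4*h - 21
(5) = z^5 + 5*z^4/3 - 8*z^3/9 - 16*z^2/9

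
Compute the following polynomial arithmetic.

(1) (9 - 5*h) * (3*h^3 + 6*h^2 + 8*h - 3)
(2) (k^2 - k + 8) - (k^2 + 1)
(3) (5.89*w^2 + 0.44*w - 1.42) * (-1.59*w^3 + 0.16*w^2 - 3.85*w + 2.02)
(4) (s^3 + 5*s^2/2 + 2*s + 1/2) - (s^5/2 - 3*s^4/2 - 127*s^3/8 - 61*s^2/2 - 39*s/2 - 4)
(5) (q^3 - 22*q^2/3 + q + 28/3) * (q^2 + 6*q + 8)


(1) = -15*h^4 - 3*h^3 + 14*h^2 + 87*h - 27
(2) = 7 - k
(3) = -9.3651*w^5 + 0.2428*w^4 - 20.3483*w^3 + 9.9766*w^2 + 6.3558*w - 2.8684
(4) = -s^5/2 + 3*s^4/2 + 135*s^3/8 + 33*s^2 + 43*s/2 + 9/2
(5) = q^5 - 4*q^4/3 - 35*q^3 - 130*q^2/3 + 64*q + 224/3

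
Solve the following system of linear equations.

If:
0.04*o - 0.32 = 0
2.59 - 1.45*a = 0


Then:
a = 1.79
o = 8.00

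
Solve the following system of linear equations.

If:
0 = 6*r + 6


Then:
r = -1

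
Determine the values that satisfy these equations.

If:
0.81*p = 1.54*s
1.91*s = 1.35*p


Then:
p = 0.00
s = 0.00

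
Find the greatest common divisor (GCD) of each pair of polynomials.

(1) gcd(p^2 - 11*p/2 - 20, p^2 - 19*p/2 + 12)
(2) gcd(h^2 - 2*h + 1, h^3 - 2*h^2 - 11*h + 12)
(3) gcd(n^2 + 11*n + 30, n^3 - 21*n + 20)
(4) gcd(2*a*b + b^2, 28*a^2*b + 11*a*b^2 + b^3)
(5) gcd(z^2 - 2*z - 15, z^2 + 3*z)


(1) = gcd((p - 8)*(p + 5/2), (p - 8)*(p - 3/2)) = p - 8
(2) = gcd((h - 1)^2, (h - 4)*(h - 1)*(h + 3)) = h - 1
(3) = n + 5
(4) = b
(5) = gcd((z - 5)*(z + 3), z*(z + 3)) = z + 3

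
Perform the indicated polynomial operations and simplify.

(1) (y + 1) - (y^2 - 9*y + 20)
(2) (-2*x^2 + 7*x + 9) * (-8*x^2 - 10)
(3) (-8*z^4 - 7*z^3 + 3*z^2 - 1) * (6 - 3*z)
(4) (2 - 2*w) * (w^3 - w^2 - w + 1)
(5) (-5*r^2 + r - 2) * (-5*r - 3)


(1) = -y^2 + 10*y - 19
(2) = 16*x^4 - 56*x^3 - 52*x^2 - 70*x - 90
(3) = 24*z^5 - 27*z^4 - 51*z^3 + 18*z^2 + 3*z - 6
(4) = -2*w^4 + 4*w^3 - 4*w + 2
(5) = 25*r^3 + 10*r^2 + 7*r + 6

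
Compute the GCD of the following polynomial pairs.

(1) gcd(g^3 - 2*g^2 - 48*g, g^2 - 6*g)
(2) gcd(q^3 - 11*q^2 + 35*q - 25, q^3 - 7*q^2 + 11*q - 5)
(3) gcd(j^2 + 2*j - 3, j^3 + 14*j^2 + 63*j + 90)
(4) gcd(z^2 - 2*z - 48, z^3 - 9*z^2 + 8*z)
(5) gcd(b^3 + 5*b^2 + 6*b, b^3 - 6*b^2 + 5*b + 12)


(1) = g
(2) = gcd((q - 5)^2*(q - 1), (q - 5)*(q - 1)^2) = q^2 - 6*q + 5
(3) = gcd((j - 1)*(j + 3), (j + 3)*(j + 5)*(j + 6)) = j + 3
(4) = gcd((z - 8)*(z + 6), z*(z - 8)*(z - 1)) = z - 8
(5) = gcd(b*(b + 2)*(b + 3), (b - 4)*(b - 3)*(b + 1)) = 1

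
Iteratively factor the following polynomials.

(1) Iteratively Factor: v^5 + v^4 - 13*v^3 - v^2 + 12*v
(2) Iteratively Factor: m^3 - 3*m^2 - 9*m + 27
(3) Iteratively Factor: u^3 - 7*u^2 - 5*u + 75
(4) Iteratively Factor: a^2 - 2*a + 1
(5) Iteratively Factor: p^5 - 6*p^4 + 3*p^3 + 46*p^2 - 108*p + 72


(1) = (v - 1)*(v^4 + 2*v^3 - 11*v^2 - 12*v) = (v - 3)*(v - 1)*(v^3 + 5*v^2 + 4*v) = v*(v - 3)*(v - 1)*(v^2 + 5*v + 4) = v*(v - 3)*(v - 1)*(v + 4)*(v + 1)
(2) = (m + 3)*(m^2 - 6*m + 9) = (m - 3)*(m + 3)*(m - 3)
(3) = (u + 3)*(u^2 - 10*u + 25) = (u - 5)*(u + 3)*(u - 5)
(4) = (a - 1)*(a - 1)
(5) = (p + 3)*(p^4 - 9*p^3 + 30*p^2 - 44*p + 24) = (p - 2)*(p + 3)*(p^3 - 7*p^2 + 16*p - 12) = (p - 2)^2*(p + 3)*(p^2 - 5*p + 6) = (p - 2)^3*(p + 3)*(p - 3)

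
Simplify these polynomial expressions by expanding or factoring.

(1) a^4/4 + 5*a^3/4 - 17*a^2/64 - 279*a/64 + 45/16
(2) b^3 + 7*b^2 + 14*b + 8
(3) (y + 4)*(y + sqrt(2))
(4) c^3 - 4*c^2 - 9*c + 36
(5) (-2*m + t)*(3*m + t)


(1) = (a/4 + 1)*(a - 5/4)*(a - 3/4)*(a + 3)
(2) = (b + 1)*(b + 2)*(b + 4)
(3) = y^2 + sqrt(2)*y + 4*y + 4*sqrt(2)
(4) = (c - 4)*(c - 3)*(c + 3)
(5) = -6*m^2 + m*t + t^2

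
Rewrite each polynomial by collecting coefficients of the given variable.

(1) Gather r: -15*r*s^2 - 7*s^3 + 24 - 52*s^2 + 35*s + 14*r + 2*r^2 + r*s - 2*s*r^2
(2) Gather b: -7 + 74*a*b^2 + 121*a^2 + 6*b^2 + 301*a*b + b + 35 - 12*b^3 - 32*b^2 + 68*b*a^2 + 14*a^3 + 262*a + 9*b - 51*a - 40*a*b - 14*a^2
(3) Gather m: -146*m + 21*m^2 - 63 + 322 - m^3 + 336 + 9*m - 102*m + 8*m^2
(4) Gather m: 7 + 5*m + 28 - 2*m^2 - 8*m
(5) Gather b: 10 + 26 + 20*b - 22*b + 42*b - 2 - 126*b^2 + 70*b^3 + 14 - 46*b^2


(1) = r^2*(2 - 2*s) + r*(-15*s^2 + s + 14) - 7*s^3 - 52*s^2 + 35*s + 24
(2) = 14*a^3 + 107*a^2 + 211*a - 12*b^3 + b^2*(74*a - 26) + b*(68*a^2 + 261*a + 10) + 28
(3) = -m^3 + 29*m^2 - 239*m + 595
(4) = -2*m^2 - 3*m + 35
(5) = 70*b^3 - 172*b^2 + 40*b + 48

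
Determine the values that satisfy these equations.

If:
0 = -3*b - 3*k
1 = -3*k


Then:
b = 1/3
k = -1/3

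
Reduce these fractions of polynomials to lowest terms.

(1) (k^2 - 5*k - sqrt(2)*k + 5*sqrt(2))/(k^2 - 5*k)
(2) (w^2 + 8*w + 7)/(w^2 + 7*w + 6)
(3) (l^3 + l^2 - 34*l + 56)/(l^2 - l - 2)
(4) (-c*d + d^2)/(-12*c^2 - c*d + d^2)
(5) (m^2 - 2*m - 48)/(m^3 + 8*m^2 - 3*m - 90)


(1) = (k - sqrt(2))/k
(2) = (w + 7)/(w + 6)
(3) = (l^2 + 3*l - 28)/(l + 1)
(4) = (c*d - d^2)/(12*c^2 + c*d - d^2)
(5) = (m - 8)/(m^2 + 2*m - 15)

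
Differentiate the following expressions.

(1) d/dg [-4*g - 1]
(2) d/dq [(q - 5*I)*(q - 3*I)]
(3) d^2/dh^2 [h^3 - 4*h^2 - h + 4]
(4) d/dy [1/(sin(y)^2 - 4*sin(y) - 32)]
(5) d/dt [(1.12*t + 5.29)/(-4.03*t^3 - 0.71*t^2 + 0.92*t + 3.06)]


(1) = -4
(2) = 2*q - 8*I
(3) = 6*h - 8
(4) = 2*(2 - sin(y))*cos(y)/((sin(y) - 8)^2*(sin(y) + 4)^2)
(5) = (9.0272*t^3 + 64.7513*t^2 + 7.5118*t - 1.4396)/(16.2409*t^6 + 5.7226*t^5 - 6.9111*t^4 - 25.97*t^3 - 3.4988*t^2 + 5.6304*t + 9.3636)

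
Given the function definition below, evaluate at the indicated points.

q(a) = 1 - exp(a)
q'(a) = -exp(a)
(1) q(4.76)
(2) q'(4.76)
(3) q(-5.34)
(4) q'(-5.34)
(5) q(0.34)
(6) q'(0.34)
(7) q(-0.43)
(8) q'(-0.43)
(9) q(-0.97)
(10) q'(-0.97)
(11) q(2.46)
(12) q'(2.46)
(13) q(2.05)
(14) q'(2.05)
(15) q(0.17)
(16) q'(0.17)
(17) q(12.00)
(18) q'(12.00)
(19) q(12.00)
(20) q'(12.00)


(1) = -115.75
(2) = -116.75
(3) = 1.00
(4) = -0.00
(5) = -0.40
(6) = -1.40
(7) = 0.35
(8) = -0.65
(9) = 0.62
(10) = -0.38
(11) = -10.70
(12) = -11.70
(13) = -6.77
(14) = -7.77
(15) = -0.19
(16) = -1.19
(17) = -162753.79
(18) = -162754.79
(19) = -162753.79
(20) = -162754.79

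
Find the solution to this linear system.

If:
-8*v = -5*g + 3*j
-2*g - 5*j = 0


Then:
g = 40*v/31
j = -16*v/31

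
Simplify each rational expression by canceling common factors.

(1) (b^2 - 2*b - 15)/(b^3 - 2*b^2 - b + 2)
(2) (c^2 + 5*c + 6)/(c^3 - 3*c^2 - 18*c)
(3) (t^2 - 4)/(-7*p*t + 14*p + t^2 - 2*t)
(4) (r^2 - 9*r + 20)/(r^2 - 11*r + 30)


(1) = (b^2 - 2*b - 15)/(b^3 - 2*b^2 - b + 2)
(2) = (c + 2)/(c^2 - 6*c)
(3) = (-t - 2)/(7*p - t)
(4) = (r - 4)/(r - 6)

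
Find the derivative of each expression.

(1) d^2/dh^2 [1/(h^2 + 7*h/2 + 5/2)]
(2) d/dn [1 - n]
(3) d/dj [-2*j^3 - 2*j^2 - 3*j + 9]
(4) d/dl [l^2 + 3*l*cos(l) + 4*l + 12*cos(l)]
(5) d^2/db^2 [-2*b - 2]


(1) = 4*(-4*h^2 - 14*h + (4*h + 7)^2 - 10)/(2*h^2 + 7*h + 5)^3
(2) = -1
(3) = -6*j^2 - 4*j - 3
(4) = -3*l*sin(l) + 2*l - 12*sin(l) + 3*cos(l) + 4
(5) = 0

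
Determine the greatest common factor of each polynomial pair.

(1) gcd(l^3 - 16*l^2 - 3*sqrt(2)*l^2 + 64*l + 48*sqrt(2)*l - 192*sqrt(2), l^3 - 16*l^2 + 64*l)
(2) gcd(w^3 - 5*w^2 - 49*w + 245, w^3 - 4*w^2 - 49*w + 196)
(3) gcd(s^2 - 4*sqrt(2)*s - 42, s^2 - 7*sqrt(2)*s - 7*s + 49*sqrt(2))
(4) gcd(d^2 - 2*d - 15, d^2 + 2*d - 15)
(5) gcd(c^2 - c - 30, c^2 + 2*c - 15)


(1) = gcd((l - 8)^2*(l - 3*sqrt(2)), l*(l - 8)^2) = l^2 - 16*l + 64
(2) = w^2 - 49
(3) = s - 7*sqrt(2)
(4) = gcd((d - 5)*(d + 3), (d - 3)*(d + 5)) = 1
(5) = c + 5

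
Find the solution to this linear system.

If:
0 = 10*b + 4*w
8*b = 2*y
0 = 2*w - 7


Then:
b = -7/5
w = 7/2
y = -28/5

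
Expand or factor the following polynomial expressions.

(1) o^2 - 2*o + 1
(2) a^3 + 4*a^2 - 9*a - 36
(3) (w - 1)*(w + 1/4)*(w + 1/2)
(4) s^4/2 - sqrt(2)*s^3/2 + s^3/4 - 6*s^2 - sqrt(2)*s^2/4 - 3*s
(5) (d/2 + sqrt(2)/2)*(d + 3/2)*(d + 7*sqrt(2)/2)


(1) = (o - 1)^2
(2) = (a - 3)*(a + 3)*(a + 4)
(3) = w^3 - w^2/4 - 5*w/8 - 1/8
(4) = s*(s/2 + sqrt(2))*(s + 1/2)*(s - 3*sqrt(2))
(5) = d^3/2 + 3*d^2/4 + 9*sqrt(2)*d^2/4 + 7*d/2 + 27*sqrt(2)*d/8 + 21/4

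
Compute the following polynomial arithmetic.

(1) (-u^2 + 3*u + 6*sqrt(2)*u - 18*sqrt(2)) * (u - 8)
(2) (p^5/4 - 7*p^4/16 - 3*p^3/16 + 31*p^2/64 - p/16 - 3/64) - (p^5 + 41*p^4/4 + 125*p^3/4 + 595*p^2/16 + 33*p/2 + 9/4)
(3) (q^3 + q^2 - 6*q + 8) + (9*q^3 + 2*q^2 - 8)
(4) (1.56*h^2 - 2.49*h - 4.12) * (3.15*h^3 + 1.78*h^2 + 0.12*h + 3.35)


(1) = -u^3 + 6*sqrt(2)*u^2 + 11*u^2 - 66*sqrt(2)*u - 24*u + 144*sqrt(2)
(2) = -3*p^5/4 - 171*p^4/16 - 503*p^3/16 - 2349*p^2/64 - 265*p/16 - 147/64
(3) = 10*q^3 + 3*q^2 - 6*q
(4) = 4.914*h^5 - 5.0667*h^4 - 17.223*h^3 - 2.4064*h^2 - 8.8359*h - 13.802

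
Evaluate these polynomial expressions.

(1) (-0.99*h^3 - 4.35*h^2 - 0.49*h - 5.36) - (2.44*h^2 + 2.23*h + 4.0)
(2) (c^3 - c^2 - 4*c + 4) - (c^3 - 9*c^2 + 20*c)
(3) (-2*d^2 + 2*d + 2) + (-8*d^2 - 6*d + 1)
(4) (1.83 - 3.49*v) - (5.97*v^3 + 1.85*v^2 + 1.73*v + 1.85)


(1) = -0.99*h^3 - 6.79*h^2 - 2.72*h - 9.36
(2) = 8*c^2 - 24*c + 4
(3) = -10*d^2 - 4*d + 3
(4) = -5.97*v^3 - 1.85*v^2 - 5.22*v - 0.02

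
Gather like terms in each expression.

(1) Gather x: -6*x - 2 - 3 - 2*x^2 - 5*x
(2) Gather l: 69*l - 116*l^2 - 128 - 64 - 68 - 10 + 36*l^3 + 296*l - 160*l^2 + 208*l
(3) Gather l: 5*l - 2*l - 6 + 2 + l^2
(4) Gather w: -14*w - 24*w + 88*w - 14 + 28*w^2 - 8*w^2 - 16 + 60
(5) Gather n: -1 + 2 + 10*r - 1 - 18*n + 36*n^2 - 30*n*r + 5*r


(1) = -2*x^2 - 11*x - 5
(2) = 36*l^3 - 276*l^2 + 573*l - 270
(3) = l^2 + 3*l - 4
(4) = 20*w^2 + 50*w + 30
(5) = 36*n^2 + n*(-30*r - 18) + 15*r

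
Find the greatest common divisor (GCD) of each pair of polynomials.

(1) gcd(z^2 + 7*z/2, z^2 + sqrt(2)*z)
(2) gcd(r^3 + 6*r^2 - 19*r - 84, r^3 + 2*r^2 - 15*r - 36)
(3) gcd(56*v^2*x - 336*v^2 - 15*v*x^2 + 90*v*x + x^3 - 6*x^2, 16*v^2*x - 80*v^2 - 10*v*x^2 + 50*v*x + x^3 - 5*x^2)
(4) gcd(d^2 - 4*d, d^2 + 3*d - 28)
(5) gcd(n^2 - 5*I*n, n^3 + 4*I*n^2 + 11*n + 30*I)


(1) = z
(2) = r^2 - r - 12
(3) = gcd((-8*v + x)*(-7*v + x)*(x - 6), (-8*v + x)*(-2*v + x)*(x - 5)) = -8*v + x
(4) = gcd(d*(d - 4), (d - 4)*(d + 7)) = d - 4
(5) = gcd(n*(n - 5*I), (n - 3*I)*(n + 2*I)*(n + 5*I)) = 1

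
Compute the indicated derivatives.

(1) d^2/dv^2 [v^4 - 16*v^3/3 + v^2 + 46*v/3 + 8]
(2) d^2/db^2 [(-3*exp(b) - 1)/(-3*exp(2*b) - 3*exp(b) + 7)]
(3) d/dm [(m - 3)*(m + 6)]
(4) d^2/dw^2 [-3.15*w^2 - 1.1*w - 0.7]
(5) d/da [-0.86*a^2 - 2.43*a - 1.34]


(1) = 12*v^2 - 32*v + 2
(2) = (27*exp(4*b) + 9*exp(3*b) + 405*exp(2*b) + 156*exp(b) + 168)*exp(b)/(27*exp(6*b) + 81*exp(5*b) - 108*exp(4*b) - 351*exp(3*b) + 252*exp(2*b) + 441*exp(b) - 343)
(3) = 2*m + 3
(4) = -6.30000000000000
(5) = -1.72*a - 2.43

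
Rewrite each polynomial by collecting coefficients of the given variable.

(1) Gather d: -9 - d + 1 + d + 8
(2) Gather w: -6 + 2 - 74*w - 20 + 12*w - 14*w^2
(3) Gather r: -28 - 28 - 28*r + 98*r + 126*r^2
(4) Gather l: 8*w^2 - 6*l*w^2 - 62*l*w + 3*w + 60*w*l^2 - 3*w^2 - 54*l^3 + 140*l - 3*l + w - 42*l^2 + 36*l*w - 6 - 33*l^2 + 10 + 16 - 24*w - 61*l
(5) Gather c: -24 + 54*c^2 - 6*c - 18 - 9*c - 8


(1) = 0
(2) = -14*w^2 - 62*w - 24
(3) = 126*r^2 + 70*r - 56
(4) = -54*l^3 + l^2*(60*w - 75) + l*(-6*w^2 - 26*w + 76) + 5*w^2 - 20*w + 20
(5) = 54*c^2 - 15*c - 50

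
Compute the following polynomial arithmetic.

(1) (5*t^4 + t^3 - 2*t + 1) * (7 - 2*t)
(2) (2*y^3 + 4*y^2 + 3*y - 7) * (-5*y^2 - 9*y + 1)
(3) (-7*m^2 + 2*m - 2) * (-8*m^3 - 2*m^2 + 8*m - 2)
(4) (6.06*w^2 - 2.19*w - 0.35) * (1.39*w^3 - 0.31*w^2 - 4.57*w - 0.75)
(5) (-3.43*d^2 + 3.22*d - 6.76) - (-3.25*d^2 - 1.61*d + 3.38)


(1) = -10*t^5 + 33*t^4 + 7*t^3 + 4*t^2 - 16*t + 7
(2) = -10*y^5 - 38*y^4 - 49*y^3 + 12*y^2 + 66*y - 7
(3) = 56*m^5 - 2*m^4 - 44*m^3 + 34*m^2 - 20*m + 4
(4) = 8.4234*w^5 - 4.9227*w^4 - 27.5018*w^3 + 5.5718*w^2 + 3.242*w + 0.2625
(5) = -0.18*d^2 + 4.83*d - 10.14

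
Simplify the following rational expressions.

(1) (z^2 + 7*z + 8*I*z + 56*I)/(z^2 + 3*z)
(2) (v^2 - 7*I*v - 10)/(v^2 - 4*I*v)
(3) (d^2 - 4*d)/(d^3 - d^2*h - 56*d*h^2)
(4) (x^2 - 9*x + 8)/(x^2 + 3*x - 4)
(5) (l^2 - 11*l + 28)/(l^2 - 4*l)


(1) = (z^2 + z*(7 + 8*I) + 56*I)/(z^2 + 3*z)
(2) = (v^2 - 7*I*v - 10)/(v^2 - 4*I*v)
(3) = (d - 4)/(d^2 - d*h - 56*h^2)
(4) = (x - 8)/(x + 4)
(5) = (l - 7)/l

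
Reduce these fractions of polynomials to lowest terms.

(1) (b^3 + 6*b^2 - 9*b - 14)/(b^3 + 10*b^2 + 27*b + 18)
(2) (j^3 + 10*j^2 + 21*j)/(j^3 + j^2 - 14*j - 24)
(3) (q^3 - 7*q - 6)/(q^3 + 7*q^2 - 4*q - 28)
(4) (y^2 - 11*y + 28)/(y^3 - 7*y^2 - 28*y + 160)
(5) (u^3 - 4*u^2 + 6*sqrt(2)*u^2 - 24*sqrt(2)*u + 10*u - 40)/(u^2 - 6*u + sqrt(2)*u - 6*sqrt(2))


(1) = (b^2 + 5*b - 14)/(b^2 + 9*b + 18)
(2) = (j^2 + 7*j)/(j^2 - 2*j - 8)
(3) = (q^2 - 2*q - 3)/(q^2 + 5*q - 14)
(4) = (y - 7)/(y^2 - 3*y - 40)
(5) = (u^2 + u*(-4 + 5*sqrt(2)) - 20*sqrt(2))/(u - 6)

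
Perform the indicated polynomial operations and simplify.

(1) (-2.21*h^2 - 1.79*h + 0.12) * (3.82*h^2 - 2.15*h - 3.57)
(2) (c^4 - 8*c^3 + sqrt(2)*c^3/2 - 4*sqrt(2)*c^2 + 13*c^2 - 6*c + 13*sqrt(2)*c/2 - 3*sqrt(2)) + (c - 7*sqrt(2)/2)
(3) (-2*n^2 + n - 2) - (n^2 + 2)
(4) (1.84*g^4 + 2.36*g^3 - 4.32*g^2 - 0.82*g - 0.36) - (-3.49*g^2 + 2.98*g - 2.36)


(1) = -8.4422*h^4 - 2.0863*h^3 + 12.1966*h^2 + 6.1323*h - 0.4284
(2) = c^4 - 8*c^3 + sqrt(2)*c^3/2 - 4*sqrt(2)*c^2 + 13*c^2 - 5*c + 13*sqrt(2)*c/2 - 13*sqrt(2)/2
(3) = -3*n^2 + n - 4
(4) = 1.84*g^4 + 2.36*g^3 - 0.83*g^2 - 3.8*g + 2.0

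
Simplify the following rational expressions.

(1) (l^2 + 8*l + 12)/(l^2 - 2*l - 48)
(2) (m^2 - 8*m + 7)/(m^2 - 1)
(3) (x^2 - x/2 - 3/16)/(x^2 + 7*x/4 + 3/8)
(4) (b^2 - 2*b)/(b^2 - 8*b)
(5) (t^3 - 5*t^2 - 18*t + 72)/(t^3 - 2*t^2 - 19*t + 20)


(1) = (l + 2)/(l - 8)
(2) = (m - 7)/(m + 1)
(3) = (4*x - 3)/(4*x + 6)
(4) = (b - 2)/(b - 8)
(5) = (t^2 - 9*t + 18)/(t^2 - 6*t + 5)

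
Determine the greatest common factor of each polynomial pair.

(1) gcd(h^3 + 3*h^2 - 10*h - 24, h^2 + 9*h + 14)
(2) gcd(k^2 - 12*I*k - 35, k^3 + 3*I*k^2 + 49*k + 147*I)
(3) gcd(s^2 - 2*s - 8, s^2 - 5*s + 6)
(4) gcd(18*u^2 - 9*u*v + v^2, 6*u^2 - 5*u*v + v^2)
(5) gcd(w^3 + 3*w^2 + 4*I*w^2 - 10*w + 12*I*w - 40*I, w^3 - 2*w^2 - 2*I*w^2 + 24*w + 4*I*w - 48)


(1) = h + 2
(2) = k - 7*I
(3) = gcd((s - 4)*(s + 2), (s - 3)*(s - 2)) = 1
(4) = 3*u - v
(5) = w^2 + w*(-2 + 4*I) - 8*I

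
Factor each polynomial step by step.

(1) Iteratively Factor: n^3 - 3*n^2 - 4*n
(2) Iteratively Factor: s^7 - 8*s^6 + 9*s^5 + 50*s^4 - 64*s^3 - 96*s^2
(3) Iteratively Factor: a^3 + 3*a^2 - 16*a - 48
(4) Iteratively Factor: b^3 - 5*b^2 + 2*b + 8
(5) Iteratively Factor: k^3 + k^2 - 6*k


(1) = (n)*(n^2 - 3*n - 4) = n*(n - 4)*(n + 1)
(2) = (s)*(s^6 - 8*s^5 + 9*s^4 + 50*s^3 - 64*s^2 - 96*s) = s*(s + 2)*(s^5 - 10*s^4 + 29*s^3 - 8*s^2 - 48*s) = s*(s - 4)*(s + 2)*(s^4 - 6*s^3 + 5*s^2 + 12*s) = s*(s - 4)*(s + 1)*(s + 2)*(s^3 - 7*s^2 + 12*s) = s^2*(s - 4)*(s + 1)*(s + 2)*(s^2 - 7*s + 12) = s^2*(s - 4)^2*(s + 1)*(s + 2)*(s - 3)
(3) = (a - 4)*(a^2 + 7*a + 12) = (a - 4)*(a + 4)*(a + 3)
(4) = (b + 1)*(b^2 - 6*b + 8) = (b - 4)*(b + 1)*(b - 2)
(5) = (k)*(k^2 + k - 6) = k*(k - 2)*(k + 3)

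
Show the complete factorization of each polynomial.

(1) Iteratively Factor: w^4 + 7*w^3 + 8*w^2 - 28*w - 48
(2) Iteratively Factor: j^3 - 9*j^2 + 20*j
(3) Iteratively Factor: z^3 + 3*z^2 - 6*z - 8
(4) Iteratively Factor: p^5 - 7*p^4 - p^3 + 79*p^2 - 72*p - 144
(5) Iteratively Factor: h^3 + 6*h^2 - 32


(1) = (w + 4)*(w^3 + 3*w^2 - 4*w - 12) = (w - 2)*(w + 4)*(w^2 + 5*w + 6) = (w - 2)*(w + 2)*(w + 4)*(w + 3)
(2) = (j)*(j^2 - 9*j + 20) = j*(j - 4)*(j - 5)
(3) = (z + 1)*(z^2 + 2*z - 8) = (z - 2)*(z + 1)*(z + 4)
(4) = (p + 3)*(p^4 - 10*p^3 + 29*p^2 - 8*p - 48) = (p + 1)*(p + 3)*(p^3 - 11*p^2 + 40*p - 48) = (p - 3)*(p + 1)*(p + 3)*(p^2 - 8*p + 16) = (p - 4)*(p - 3)*(p + 1)*(p + 3)*(p - 4)
(5) = (h + 4)*(h^2 + 2*h - 8) = (h - 2)*(h + 4)*(h + 4)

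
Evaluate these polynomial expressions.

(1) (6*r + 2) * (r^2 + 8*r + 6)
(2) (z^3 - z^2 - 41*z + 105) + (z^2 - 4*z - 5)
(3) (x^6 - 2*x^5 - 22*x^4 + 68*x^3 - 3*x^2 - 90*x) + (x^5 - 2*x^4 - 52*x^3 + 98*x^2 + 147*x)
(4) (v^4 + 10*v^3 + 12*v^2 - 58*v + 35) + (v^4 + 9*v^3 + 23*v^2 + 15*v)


(1) = 6*r^3 + 50*r^2 + 52*r + 12
(2) = z^3 - 45*z + 100
(3) = x^6 - x^5 - 24*x^4 + 16*x^3 + 95*x^2 + 57*x
(4) = 2*v^4 + 19*v^3 + 35*v^2 - 43*v + 35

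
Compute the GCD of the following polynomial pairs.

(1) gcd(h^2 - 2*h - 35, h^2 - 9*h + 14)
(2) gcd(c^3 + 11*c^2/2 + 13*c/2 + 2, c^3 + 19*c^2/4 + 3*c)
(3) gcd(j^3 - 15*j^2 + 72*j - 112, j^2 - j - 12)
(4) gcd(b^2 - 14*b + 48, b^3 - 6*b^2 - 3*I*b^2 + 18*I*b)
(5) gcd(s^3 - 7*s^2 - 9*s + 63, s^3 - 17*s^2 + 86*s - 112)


(1) = h - 7
(2) = c + 4
(3) = gcd((j - 7)*(j - 4)^2, (j - 4)*(j + 3)) = j - 4
(4) = b - 6
(5) = gcd((s - 7)*(s - 3)*(s + 3), (s - 8)*(s - 7)*(s - 2)) = s - 7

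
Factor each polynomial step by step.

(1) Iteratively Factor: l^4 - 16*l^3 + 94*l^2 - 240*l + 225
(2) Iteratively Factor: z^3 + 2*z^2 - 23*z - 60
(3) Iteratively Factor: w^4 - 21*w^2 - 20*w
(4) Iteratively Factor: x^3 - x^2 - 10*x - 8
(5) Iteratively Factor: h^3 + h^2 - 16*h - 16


(1) = (l - 5)*(l^3 - 11*l^2 + 39*l - 45) = (l - 5)*(l - 3)*(l^2 - 8*l + 15) = (l - 5)*(l - 3)^2*(l - 5)
(2) = (z + 4)*(z^2 - 2*z - 15) = (z + 3)*(z + 4)*(z - 5)
(3) = (w + 4)*(w^3 - 4*w^2 - 5*w) = w*(w + 4)*(w^2 - 4*w - 5) = w*(w + 1)*(w + 4)*(w - 5)
(4) = (x - 4)*(x^2 + 3*x + 2) = (x - 4)*(x + 1)*(x + 2)
(5) = (h - 4)*(h^2 + 5*h + 4) = (h - 4)*(h + 4)*(h + 1)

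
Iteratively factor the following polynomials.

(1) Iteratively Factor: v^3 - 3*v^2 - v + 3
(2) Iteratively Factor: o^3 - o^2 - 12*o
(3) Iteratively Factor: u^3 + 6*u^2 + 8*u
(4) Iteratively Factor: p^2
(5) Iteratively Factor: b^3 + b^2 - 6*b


(1) = (v - 3)*(v^2 - 1) = (v - 3)*(v + 1)*(v - 1)
(2) = (o - 4)*(o^2 + 3*o) = o*(o - 4)*(o + 3)
(3) = (u + 2)*(u^2 + 4*u) = (u + 2)*(u + 4)*(u)
(4) = (p)*(p)
(5) = (b - 2)*(b^2 + 3*b) = b*(b - 2)*(b + 3)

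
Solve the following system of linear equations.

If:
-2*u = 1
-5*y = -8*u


Then:
u = -1/2
y = -4/5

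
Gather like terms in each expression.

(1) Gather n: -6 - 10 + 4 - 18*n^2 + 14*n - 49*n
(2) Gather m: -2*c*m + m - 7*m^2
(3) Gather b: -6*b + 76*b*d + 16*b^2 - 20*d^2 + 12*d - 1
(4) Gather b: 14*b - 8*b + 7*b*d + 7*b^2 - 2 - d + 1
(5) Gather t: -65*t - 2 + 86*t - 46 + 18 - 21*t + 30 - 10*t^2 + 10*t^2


(1) = -18*n^2 - 35*n - 12
(2) = -7*m^2 + m*(1 - 2*c)
(3) = 16*b^2 + b*(76*d - 6) - 20*d^2 + 12*d - 1
(4) = 7*b^2 + b*(7*d + 6) - d - 1
(5) = 0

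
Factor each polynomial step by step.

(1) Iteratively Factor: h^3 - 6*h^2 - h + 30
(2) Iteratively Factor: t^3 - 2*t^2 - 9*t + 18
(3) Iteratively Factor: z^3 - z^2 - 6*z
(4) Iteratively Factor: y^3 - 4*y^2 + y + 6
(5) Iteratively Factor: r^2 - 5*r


(1) = (h + 2)*(h^2 - 8*h + 15) = (h - 3)*(h + 2)*(h - 5)
(2) = (t - 2)*(t^2 - 9) = (t - 2)*(t + 3)*(t - 3)
(3) = (z)*(z^2 - z - 6) = z*(z - 3)*(z + 2)
(4) = (y - 3)*(y^2 - y - 2) = (y - 3)*(y - 2)*(y + 1)
(5) = (r)*(r - 5)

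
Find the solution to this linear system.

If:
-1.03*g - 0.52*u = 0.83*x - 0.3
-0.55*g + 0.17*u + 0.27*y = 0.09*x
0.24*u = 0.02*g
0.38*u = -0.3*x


Then:
g = 0.30
u = 0.03
x = -0.03
y = 0.59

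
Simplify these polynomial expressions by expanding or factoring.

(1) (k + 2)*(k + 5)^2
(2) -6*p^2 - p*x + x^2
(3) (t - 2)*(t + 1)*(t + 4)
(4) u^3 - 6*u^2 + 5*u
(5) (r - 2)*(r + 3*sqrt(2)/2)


(1) = k^3 + 12*k^2 + 45*k + 50
(2) = (-3*p + x)*(2*p + x)
(3) = t^3 + 3*t^2 - 6*t - 8
(4) = u*(u - 5)*(u - 1)
(5) = r^2 - 2*r + 3*sqrt(2)*r/2 - 3*sqrt(2)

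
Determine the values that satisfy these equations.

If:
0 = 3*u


Then:
u = 0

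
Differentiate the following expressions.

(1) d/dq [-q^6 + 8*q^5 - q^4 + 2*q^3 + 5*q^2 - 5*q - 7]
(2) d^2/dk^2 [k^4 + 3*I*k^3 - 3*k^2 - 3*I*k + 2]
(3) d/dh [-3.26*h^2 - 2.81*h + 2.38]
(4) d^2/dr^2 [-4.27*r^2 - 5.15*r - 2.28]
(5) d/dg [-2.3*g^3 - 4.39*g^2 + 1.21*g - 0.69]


(1) = -6*q^5 + 40*q^4 - 4*q^3 + 6*q^2 + 10*q - 5
(2) = 12*k^2 + 18*I*k - 6
(3) = -6.52*h - 2.81
(4) = -8.54000000000000
(5) = -6.9*g^2 - 8.78*g + 1.21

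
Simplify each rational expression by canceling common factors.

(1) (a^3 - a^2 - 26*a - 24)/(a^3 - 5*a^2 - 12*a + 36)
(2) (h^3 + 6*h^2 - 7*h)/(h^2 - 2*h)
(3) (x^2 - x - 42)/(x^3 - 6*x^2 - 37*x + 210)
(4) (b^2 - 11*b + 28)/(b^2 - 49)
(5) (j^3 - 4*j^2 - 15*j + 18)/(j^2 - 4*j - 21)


(1) = (a^2 + 5*a + 4)/(a^2 + a - 6)
(2) = (h^2 + 6*h - 7)/(h - 2)
(3) = 1/(x - 5)
(4) = (b - 4)/(b + 7)
(5) = (j^2 - 7*j + 6)/(j - 7)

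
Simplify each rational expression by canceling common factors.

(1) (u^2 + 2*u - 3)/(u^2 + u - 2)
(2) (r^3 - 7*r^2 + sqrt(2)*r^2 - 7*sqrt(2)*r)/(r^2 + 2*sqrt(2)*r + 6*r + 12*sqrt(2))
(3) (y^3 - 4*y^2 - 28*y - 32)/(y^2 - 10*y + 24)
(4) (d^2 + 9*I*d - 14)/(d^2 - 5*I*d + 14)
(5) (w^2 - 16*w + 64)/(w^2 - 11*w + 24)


(1) = (u + 3)/(u + 2)
(2) = (r^3 + r^2*(-7 + sqrt(2)) - 7*sqrt(2)*r)/(r^2 + r*(2*sqrt(2) + 6) + 12*sqrt(2))
(3) = (y^3 - 4*y^2 - 28*y - 32)/(y^2 - 10*y + 24)
(4) = (d + 7*I)/(d - 7*I)
(5) = (w - 8)/(w - 3)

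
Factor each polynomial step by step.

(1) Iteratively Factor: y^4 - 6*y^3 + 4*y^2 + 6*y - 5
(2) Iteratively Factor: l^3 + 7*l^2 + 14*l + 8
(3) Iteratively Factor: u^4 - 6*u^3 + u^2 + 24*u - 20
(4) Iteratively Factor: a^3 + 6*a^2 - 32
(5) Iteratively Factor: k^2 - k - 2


(1) = (y - 1)*(y^3 - 5*y^2 - y + 5) = (y - 1)^2*(y^2 - 4*y - 5) = (y - 1)^2*(y + 1)*(y - 5)
(2) = (l + 4)*(l^2 + 3*l + 2) = (l + 1)*(l + 4)*(l + 2)
(3) = (u - 5)*(u^3 - u^2 - 4*u + 4) = (u - 5)*(u - 2)*(u^2 + u - 2) = (u - 5)*(u - 2)*(u - 1)*(u + 2)
(4) = (a - 2)*(a^2 + 8*a + 16) = (a - 2)*(a + 4)*(a + 4)
(5) = (k - 2)*(k + 1)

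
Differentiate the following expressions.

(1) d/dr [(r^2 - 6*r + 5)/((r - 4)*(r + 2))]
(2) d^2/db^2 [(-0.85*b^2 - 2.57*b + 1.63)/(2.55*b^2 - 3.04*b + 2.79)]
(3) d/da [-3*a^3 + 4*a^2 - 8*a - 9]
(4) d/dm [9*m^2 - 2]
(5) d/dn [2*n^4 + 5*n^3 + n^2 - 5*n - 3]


(1) = 2*(2*r^2 - 13*r + 29)/(r^4 - 4*r^3 - 12*r^2 + 32*r + 64)
(2) = (-46.60125*b^3 + 99.8784*b^2 + 33.89103*b - 49.894048)/(16.581375*b^6 - 59.3028*b^5 + 125.124165*b^4 - 157.862944*b^3 + 136.900557*b^2 - 70.990992*b + 21.717639)
(3) = -9*a^2 + 8*a - 8
(4) = 18*m
(5) = 8*n^3 + 15*n^2 + 2*n - 5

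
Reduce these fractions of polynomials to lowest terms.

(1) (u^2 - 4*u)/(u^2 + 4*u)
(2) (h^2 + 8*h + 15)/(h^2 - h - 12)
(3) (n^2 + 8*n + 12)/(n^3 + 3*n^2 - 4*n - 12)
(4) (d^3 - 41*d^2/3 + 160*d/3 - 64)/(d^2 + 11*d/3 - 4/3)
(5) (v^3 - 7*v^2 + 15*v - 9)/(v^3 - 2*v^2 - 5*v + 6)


(1) = (u - 4)/(u + 4)
(2) = (h + 5)/(h - 4)
(3) = (n + 6)/(n^2 + n - 6)
(4) = (3*d^3 - 41*d^2 + 160*d - 192)/(3*d^2 + 11*d - 4)
(5) = (v - 3)/(v + 2)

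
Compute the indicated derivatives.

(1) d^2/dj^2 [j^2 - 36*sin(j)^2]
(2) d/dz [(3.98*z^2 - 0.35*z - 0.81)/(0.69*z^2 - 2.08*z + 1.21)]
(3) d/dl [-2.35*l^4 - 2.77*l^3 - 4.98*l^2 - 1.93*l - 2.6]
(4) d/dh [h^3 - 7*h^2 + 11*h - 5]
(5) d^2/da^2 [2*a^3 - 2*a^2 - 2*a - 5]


(1) = 144*sin(j)^2 - 70
(2) = (-8.0369*z^2 + 10.7494*z - 2.1083)/(0.4761*z^4 - 2.8704*z^3 + 5.9962*z^2 - 5.0336*z + 1.4641)
(3) = -9.4*l^3 - 8.31*l^2 - 9.96*l - 1.93
(4) = 3*h^2 - 14*h + 11
(5) = 12*a - 4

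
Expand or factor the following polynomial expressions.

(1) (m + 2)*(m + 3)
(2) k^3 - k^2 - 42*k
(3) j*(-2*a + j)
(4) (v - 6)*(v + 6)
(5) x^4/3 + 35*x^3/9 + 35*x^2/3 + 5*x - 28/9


(1) = m^2 + 5*m + 6
(2) = k*(k - 7)*(k + 6)
(3) = -2*a*j + j^2
(4) = v^2 - 36
(5) = (x/3 + 1/3)*(x - 1/3)*(x + 4)*(x + 7)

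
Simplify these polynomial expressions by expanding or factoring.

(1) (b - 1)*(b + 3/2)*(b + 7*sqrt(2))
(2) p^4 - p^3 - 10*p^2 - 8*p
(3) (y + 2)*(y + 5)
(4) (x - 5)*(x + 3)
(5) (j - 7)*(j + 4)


(1) = b^3 + b^2/2 + 7*sqrt(2)*b^2 - 3*b/2 + 7*sqrt(2)*b/2 - 21*sqrt(2)/2
(2) = p*(p - 4)*(p + 1)*(p + 2)
(3) = y^2 + 7*y + 10
(4) = x^2 - 2*x - 15
(5) = j^2 - 3*j - 28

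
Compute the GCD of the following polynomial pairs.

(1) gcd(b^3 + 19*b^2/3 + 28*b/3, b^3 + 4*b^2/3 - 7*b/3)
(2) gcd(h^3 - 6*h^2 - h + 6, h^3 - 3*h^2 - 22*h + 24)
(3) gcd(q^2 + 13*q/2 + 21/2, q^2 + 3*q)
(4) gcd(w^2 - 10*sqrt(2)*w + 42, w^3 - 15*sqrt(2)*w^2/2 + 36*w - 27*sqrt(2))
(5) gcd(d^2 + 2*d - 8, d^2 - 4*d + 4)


(1) = gcd(b*(b + 7/3)*(b + 4), b*(b - 1)*(b + 7/3)) = b^2 + 7*b/3
(2) = h^2 - 7*h + 6
(3) = gcd((q + 3)*(q + 7/2), q*(q + 3)) = q + 3
(4) = gcd((w - 7*sqrt(2))*(w - 3*sqrt(2)), (w - 3*sqrt(2))^2*(w - 3*sqrt(2)/2)) = w - 3*sqrt(2)
(5) = gcd((d - 2)*(d + 4), (d - 2)^2) = d - 2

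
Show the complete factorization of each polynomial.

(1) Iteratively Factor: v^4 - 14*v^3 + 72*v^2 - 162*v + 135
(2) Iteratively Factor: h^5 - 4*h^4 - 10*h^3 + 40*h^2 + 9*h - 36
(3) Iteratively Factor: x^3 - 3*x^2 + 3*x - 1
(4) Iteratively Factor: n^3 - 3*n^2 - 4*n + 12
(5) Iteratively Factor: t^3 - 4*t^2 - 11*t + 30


(1) = (v - 3)*(v^3 - 11*v^2 + 39*v - 45) = (v - 3)^2*(v^2 - 8*v + 15) = (v - 5)*(v - 3)^2*(v - 3)
(2) = (h + 1)*(h^4 - 5*h^3 - 5*h^2 + 45*h - 36) = (h - 3)*(h + 1)*(h^3 - 2*h^2 - 11*h + 12) = (h - 4)*(h - 3)*(h + 1)*(h^2 + 2*h - 3) = (h - 4)*(h - 3)*(h - 1)*(h + 1)*(h + 3)
(3) = (x - 1)*(x^2 - 2*x + 1) = (x - 1)^2*(x - 1)
(4) = (n - 2)*(n^2 - n - 6) = (n - 2)*(n + 2)*(n - 3)
(5) = (t - 5)*(t^2 + t - 6) = (t - 5)*(t + 3)*(t - 2)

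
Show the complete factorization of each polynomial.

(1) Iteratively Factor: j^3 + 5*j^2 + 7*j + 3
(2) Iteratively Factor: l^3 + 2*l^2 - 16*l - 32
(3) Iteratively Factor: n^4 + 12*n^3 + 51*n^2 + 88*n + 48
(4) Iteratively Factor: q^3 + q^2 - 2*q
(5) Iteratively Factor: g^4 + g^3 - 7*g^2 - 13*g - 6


(1) = (j + 1)*(j^2 + 4*j + 3) = (j + 1)^2*(j + 3)
(2) = (l + 4)*(l^2 - 2*l - 8) = (l + 2)*(l + 4)*(l - 4)
(3) = (n + 3)*(n^3 + 9*n^2 + 24*n + 16) = (n + 3)*(n + 4)*(n^2 + 5*n + 4) = (n + 3)*(n + 4)^2*(n + 1)
(4) = (q - 1)*(q^2 + 2*q) = q*(q - 1)*(q + 2)
(5) = (g + 1)*(g^3 - 7*g - 6) = (g + 1)*(g + 2)*(g^2 - 2*g - 3) = (g - 3)*(g + 1)*(g + 2)*(g + 1)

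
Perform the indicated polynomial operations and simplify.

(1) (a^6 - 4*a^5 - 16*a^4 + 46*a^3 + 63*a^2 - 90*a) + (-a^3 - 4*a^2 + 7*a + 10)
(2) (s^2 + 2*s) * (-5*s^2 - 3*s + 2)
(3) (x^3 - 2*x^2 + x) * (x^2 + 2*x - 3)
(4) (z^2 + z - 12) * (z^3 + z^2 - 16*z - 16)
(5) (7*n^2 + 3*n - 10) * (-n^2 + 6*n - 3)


(1) = a^6 - 4*a^5 - 16*a^4 + 45*a^3 + 59*a^2 - 83*a + 10
(2) = -5*s^4 - 13*s^3 - 4*s^2 + 4*s
(3) = x^5 - 6*x^3 + 8*x^2 - 3*x
(4) = z^5 + 2*z^4 - 27*z^3 - 44*z^2 + 176*z + 192
(5) = -7*n^4 + 39*n^3 + 7*n^2 - 69*n + 30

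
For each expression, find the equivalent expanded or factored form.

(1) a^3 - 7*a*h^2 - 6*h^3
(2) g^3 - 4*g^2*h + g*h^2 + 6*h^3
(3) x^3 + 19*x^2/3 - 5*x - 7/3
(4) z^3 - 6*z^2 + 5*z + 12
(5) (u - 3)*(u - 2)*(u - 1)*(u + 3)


(1) = (a - 3*h)*(a + h)*(a + 2*h)
(2) = (g - 3*h)*(g - 2*h)*(g + h)
(3) = (x - 1)*(x + 1/3)*(x + 7)
(4) = (z - 4)*(z - 3)*(z + 1)
(5) = u^4 - 3*u^3 - 7*u^2 + 27*u - 18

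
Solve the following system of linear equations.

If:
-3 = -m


Then:
m = 3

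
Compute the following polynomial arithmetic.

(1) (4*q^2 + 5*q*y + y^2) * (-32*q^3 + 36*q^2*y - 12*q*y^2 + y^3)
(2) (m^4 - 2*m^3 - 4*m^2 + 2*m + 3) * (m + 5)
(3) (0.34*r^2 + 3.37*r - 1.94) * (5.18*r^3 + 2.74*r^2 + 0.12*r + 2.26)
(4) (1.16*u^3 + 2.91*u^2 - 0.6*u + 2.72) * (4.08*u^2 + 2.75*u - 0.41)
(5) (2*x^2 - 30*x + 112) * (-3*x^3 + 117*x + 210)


(1) = -128*q^5 - 16*q^4*y + 100*q^3*y^2 - 20*q^2*y^3 - 7*q*y^4 + y^5
(2) = m^5 + 3*m^4 - 14*m^3 - 18*m^2 + 13*m + 15
(3) = 1.7612*r^5 + 18.3882*r^4 - 0.7746*r^3 - 4.1428*r^2 + 7.3834*r - 4.3844
(4) = 4.7328*u^5 + 15.0628*u^4 + 5.0789*u^3 + 8.2545*u^2 + 7.726*u - 1.1152
(5) = -6*x^5 + 90*x^4 - 102*x^3 - 3090*x^2 + 6804*x + 23520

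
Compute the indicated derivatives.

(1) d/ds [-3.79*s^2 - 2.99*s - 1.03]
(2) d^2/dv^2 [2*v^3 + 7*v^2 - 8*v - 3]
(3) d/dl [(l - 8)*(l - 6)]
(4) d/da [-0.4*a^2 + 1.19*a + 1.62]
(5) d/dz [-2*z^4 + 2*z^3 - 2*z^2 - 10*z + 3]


(1) = -7.58*s - 2.99
(2) = 12*v + 14
(3) = 2*l - 14
(4) = 1.19 - 0.8*a
(5) = -8*z^3 + 6*z^2 - 4*z - 10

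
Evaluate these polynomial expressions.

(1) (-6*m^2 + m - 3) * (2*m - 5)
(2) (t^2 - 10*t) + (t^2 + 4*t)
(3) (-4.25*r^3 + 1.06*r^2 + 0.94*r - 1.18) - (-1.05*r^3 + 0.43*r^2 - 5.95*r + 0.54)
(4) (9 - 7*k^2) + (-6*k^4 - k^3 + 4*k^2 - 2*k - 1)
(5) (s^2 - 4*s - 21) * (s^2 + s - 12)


(1) = -12*m^3 + 32*m^2 - 11*m + 15
(2) = 2*t^2 - 6*t
(3) = -3.2*r^3 + 0.63*r^2 + 6.89*r - 1.72
(4) = -6*k^4 - k^3 - 3*k^2 - 2*k + 8
(5) = s^4 - 3*s^3 - 37*s^2 + 27*s + 252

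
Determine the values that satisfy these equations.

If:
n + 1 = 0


Then:
n = -1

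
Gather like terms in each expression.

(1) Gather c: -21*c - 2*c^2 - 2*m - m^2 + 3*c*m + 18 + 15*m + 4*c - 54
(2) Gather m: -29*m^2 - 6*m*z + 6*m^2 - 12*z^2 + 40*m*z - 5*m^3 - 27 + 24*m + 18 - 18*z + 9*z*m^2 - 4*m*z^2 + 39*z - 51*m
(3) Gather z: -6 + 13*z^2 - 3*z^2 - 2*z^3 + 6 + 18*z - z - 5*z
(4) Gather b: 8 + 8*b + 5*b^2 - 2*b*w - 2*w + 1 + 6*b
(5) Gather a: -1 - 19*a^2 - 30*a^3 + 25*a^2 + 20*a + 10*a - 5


(1) = -2*c^2 + c*(3*m - 17) - m^2 + 13*m - 36
(2) = -5*m^3 + m^2*(9*z - 23) + m*(-4*z^2 + 34*z - 27) - 12*z^2 + 21*z - 9
(3) = -2*z^3 + 10*z^2 + 12*z
(4) = 5*b^2 + b*(14 - 2*w) - 2*w + 9
(5) = -30*a^3 + 6*a^2 + 30*a - 6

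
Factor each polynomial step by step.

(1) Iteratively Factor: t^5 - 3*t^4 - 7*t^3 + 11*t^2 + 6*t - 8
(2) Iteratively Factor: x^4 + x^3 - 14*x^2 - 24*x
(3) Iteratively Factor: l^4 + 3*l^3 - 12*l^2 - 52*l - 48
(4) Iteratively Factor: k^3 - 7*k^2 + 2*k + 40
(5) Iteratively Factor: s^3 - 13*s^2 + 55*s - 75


(1) = (t - 1)*(t^4 - 2*t^3 - 9*t^2 + 2*t + 8) = (t - 1)*(t + 2)*(t^3 - 4*t^2 - t + 4) = (t - 1)*(t + 1)*(t + 2)*(t^2 - 5*t + 4) = (t - 1)^2*(t + 1)*(t + 2)*(t - 4)
(2) = (x)*(x^3 + x^2 - 14*x - 24) = x*(x - 4)*(x^2 + 5*x + 6) = x*(x - 4)*(x + 2)*(x + 3)
(3) = (l - 4)*(l^3 + 7*l^2 + 16*l + 12) = (l - 4)*(l + 3)*(l^2 + 4*l + 4) = (l - 4)*(l + 2)*(l + 3)*(l + 2)
(4) = (k - 4)*(k^2 - 3*k - 10) = (k - 4)*(k + 2)*(k - 5)
(5) = (s - 5)*(s^2 - 8*s + 15) = (s - 5)*(s - 3)*(s - 5)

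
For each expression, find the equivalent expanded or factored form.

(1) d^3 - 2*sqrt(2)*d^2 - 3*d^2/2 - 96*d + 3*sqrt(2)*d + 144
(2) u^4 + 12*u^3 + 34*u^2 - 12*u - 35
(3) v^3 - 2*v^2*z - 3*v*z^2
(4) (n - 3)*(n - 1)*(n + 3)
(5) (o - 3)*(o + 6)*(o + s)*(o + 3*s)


(1) = (d - 3/2)*(d - 8*sqrt(2))*(d + 6*sqrt(2))
(2) = (u - 1)*(u + 1)*(u + 5)*(u + 7)
(3) = v*(v - 3*z)*(v + z)
(4) = n^3 - n^2 - 9*n + 9
(5) = o^4 + 4*o^3*s + 3*o^3 + 3*o^2*s^2 + 12*o^2*s - 18*o^2 + 9*o*s^2 - 72*o*s - 54*s^2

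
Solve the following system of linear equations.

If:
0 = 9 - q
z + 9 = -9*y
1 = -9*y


Then:
q = 9
y = -1/9
z = -8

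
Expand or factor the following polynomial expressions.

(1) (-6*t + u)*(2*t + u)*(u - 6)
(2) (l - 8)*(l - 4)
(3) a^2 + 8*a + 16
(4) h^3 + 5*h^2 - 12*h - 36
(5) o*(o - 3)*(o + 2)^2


(1) = -12*t^2*u + 72*t^2 - 4*t*u^2 + 24*t*u + u^3 - 6*u^2
(2) = l^2 - 12*l + 32
(3) = (a + 4)^2
(4) = (h - 3)*(h + 2)*(h + 6)
(5) = o^4 + o^3 - 8*o^2 - 12*o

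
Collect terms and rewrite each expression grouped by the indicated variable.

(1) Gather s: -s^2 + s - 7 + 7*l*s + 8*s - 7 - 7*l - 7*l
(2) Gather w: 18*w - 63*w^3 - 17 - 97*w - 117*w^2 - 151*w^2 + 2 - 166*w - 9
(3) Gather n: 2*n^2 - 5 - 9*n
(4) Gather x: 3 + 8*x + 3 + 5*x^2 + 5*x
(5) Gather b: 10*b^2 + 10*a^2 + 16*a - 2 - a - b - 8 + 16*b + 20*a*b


(1) = -14*l - s^2 + s*(7*l + 9) - 14
(2) = -63*w^3 - 268*w^2 - 245*w - 24
(3) = 2*n^2 - 9*n - 5
(4) = 5*x^2 + 13*x + 6
(5) = 10*a^2 + 15*a + 10*b^2 + b*(20*a + 15) - 10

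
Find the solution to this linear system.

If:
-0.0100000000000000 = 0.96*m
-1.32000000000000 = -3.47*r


Then:
m = -0.01
r = 0.38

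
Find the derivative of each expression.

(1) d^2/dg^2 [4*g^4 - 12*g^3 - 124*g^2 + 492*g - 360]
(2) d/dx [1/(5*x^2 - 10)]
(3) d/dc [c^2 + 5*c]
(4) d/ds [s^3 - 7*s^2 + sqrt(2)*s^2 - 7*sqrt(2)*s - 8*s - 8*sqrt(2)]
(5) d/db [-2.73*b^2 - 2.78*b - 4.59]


(1) = 48*g^2 - 72*g - 248
(2) = -2*x/(5*(x^2 - 2)^2)
(3) = 2*c + 5
(4) = 3*s^2 - 14*s + 2*sqrt(2)*s - 7*sqrt(2) - 8
(5) = -5.46*b - 2.78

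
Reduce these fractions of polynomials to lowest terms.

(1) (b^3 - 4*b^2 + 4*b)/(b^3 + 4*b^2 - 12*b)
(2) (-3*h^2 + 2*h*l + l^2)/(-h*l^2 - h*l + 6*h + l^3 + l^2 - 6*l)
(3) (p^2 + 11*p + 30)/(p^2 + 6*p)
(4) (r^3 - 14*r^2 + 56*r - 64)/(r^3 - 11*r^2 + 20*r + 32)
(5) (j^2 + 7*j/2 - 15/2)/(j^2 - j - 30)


(1) = (b - 2)/(b + 6)
(2) = (3*h + l)/(l^2 + l - 6)
(3) = (p + 5)/p
(4) = (r - 2)/(r + 1)
(5) = (2*j - 3)/(2*j - 12)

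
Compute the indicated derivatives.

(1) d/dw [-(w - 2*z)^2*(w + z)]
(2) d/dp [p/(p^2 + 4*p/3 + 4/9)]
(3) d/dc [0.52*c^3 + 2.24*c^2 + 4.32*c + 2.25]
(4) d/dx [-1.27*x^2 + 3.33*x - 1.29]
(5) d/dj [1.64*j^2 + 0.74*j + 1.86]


(1) = 3*w*(-w + 2*z)
(2) = 9*(2 - 3*p)/(27*p^3 + 54*p^2 + 36*p + 8)
(3) = 1.56*c^2 + 4.48*c + 4.32
(4) = 3.33 - 2.54*x
(5) = 3.28*j + 0.74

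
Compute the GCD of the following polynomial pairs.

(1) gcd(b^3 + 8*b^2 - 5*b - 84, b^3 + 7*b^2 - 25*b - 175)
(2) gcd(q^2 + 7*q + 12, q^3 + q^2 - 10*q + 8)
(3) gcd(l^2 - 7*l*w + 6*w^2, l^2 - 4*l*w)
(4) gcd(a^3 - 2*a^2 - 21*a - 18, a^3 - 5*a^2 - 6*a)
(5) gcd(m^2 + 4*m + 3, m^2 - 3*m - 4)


(1) = gcd((b - 3)*(b + 4)*(b + 7), (b - 5)*(b + 5)*(b + 7)) = b + 7
(2) = q + 4
(3) = gcd((l - 6*w)*(l - w), l*(l - 4*w)) = 1
(4) = a^2 - 5*a - 6
(5) = gcd((m + 1)*(m + 3), (m - 4)*(m + 1)) = m + 1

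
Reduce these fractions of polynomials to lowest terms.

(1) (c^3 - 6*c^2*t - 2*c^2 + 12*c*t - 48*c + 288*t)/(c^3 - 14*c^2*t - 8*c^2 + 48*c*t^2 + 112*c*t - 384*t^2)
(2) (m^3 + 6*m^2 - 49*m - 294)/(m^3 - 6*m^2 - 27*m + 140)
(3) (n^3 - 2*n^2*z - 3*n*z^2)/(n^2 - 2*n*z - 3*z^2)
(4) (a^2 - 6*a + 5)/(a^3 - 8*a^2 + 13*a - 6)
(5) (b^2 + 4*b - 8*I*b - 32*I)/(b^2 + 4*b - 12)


(1) = (-c - 6)/(-c + 8*t)
(2) = (m^2 + 13*m + 42)/(m^2 + m - 20)
(3) = n
(4) = (a - 5)/(a^2 - 7*a + 6)
(5) = (b^2 + b*(4 - 8*I) - 32*I)/(b^2 + 4*b - 12)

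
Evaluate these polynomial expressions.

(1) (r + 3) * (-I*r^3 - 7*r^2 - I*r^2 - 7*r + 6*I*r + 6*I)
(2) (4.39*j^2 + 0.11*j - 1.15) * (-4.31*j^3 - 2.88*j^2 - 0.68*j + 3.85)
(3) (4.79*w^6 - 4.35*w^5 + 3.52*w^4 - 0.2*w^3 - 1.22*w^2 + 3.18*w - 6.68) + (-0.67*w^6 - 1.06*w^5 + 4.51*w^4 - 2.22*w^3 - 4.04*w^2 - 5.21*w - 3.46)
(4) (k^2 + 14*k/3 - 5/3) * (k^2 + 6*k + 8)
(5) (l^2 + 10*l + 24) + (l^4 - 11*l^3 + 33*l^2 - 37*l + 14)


(1) = -I*r^4 - 7*r^3 - 4*I*r^3 - 28*r^2 + 3*I*r^2 - 21*r + 24*I*r + 18*I
(2) = -18.9209*j^5 - 13.1173*j^4 + 1.6545*j^3 + 20.1387*j^2 + 1.2055*j - 4.4275
(3) = 4.12*w^6 - 5.41*w^5 + 8.03*w^4 - 2.42*w^3 - 5.26*w^2 - 2.03*w - 10.14
(4) = k^4 + 32*k^3/3 + 103*k^2/3 + 82*k/3 - 40/3
(5) = l^4 - 11*l^3 + 34*l^2 - 27*l + 38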